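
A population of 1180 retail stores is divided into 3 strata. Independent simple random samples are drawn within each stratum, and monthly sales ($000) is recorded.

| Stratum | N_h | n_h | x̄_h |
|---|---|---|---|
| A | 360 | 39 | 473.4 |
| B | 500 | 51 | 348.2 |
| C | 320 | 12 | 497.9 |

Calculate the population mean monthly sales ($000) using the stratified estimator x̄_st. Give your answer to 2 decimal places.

N = Σ N_h = 1180. Stratum weights W_h = N_h/N.
x̄_st = (360·473.4 + 500·348.2 + 320·497.9) / 1180 = 426.9932

x̄_st ≈ 426.99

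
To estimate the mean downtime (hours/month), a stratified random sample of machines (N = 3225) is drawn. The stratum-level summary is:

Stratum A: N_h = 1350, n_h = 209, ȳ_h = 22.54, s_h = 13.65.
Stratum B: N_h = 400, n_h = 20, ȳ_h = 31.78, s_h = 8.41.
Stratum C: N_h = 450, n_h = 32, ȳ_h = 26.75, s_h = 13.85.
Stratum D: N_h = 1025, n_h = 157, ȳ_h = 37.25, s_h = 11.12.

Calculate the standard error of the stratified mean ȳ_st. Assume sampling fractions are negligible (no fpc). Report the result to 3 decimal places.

SE(ȳ_st) ≈ 0.638

V̂(ȳ_st) = Σ W_h² s_h²/n_h, with W_h = N_h/N and N = 3225:
  stratum A: (1350/3225)²·13.65²/209 = 0.156217
  stratum B: (400/3225)²·8.41²/20 = 0.054403
  stratum C: (450/3225)²·13.85²/32 = 0.116712
  stratum D: (1025/3225)²·11.12²/157 = 0.0795606
V̂(ȳ_st) = 0.406892
SE(ȳ_st) = √0.406892 = 0.637881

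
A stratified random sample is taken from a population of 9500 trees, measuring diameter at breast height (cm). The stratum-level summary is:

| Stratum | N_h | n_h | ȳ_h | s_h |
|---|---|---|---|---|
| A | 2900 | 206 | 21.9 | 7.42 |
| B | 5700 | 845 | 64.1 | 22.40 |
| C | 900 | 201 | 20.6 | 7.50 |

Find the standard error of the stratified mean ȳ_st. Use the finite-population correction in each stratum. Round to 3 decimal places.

SE(ȳ_st) ≈ 0.455

V̂(ȳ_st) = Σ W_h² (1 − n_h/N_h) s_h²/n_h, with W_h = N_h/N and N = 9500:
  stratum A: (2900/9500)²·(1 − 206/2900)·7.42²/206 = 0.023136
  stratum B: (5700/9500)²·(1 − 845/5700)·22.40²/845 = 0.182077
  stratum C: (900/9500)²·(1 − 201/900)·7.50²/201 = 0.00195074
V̂(ȳ_st) = 0.207164
SE(ȳ_st) = √0.207164 = 0.455153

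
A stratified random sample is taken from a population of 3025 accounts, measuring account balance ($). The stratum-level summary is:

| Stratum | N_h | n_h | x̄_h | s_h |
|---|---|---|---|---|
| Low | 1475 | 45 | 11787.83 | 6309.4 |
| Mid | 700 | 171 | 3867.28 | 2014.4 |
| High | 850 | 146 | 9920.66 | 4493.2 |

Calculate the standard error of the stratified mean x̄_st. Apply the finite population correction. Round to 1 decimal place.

V̂(x̄_st) = Σ W_h² (1 − n_h/N_h) s_h²/n_h, with W_h = N_h/N and N = 3025:
  stratum Low: (1475/3025)²·(1 − 45/1475)·6309.4²/45 = 203911
  stratum Mid: (700/3025)²·(1 − 171/700)·2014.4²/171 = 960.281
  stratum High: (850/3025)²·(1 − 146/850)·4493.2²/146 = 9042.73
V̂(x̄_st) = 213914
SE(x̄_st) = √213914 = 462.509

SE(x̄_st) ≈ 462.5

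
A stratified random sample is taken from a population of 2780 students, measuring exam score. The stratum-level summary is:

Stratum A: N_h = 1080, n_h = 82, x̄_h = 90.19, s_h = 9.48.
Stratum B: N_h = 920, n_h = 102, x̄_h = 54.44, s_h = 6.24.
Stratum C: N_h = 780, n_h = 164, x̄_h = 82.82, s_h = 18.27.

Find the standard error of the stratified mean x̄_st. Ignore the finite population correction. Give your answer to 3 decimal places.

SE(x̄_st) ≈ 0.606

V̂(x̄_st) = Σ W_h² s_h²/n_h, with W_h = N_h/N and N = 2780:
  stratum A: (1080/2780)²·9.48²/82 = 0.16541
  stratum B: (920/2780)²·6.24²/102 = 0.0418076
  stratum C: (780/2780)²·18.27²/164 = 0.160226
V̂(x̄_st) = 0.367443
SE(x̄_st) = √0.367443 = 0.606171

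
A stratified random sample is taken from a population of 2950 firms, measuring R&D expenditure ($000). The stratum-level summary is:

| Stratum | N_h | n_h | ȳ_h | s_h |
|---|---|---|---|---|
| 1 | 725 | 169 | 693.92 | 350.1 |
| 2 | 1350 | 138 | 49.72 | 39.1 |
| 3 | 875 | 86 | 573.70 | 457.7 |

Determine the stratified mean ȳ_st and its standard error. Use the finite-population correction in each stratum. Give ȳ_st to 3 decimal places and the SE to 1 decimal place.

ȳ_st = Σ W_h ȳ_h = (725·693.92 + 1350·49.72 + 875·573.70)/2950 = 363.45814
V̂(ȳ_st) = Σ W_h² (1 − n_h/N_h) s_h²/n_h, with W_h = N_h/N and N = 2950:
  stratum 1: (725/2950)²·(1 − 169/725)·350.1²/169 = 33.5944
  stratum 2: (1350/2950)²·(1 − 138/1350)·39.1²/138 = 2.08289
  stratum 3: (875/2950)²·(1 − 86/875)·457.7²/86 = 193.243
V̂(ȳ_st) = 228.921
SE(ȳ_st) = √228.921 = 15.1301

ȳ_st ≈ 363.458, SE ≈ 15.1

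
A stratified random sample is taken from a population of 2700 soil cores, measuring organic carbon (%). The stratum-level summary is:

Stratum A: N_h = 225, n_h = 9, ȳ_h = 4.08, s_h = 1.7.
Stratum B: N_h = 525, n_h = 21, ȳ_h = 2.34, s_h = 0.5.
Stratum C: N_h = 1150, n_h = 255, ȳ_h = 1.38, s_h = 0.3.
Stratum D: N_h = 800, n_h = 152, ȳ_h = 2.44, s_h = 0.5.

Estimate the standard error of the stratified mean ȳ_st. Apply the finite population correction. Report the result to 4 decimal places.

V̂(ȳ_st) = Σ W_h² (1 − n_h/N_h) s_h²/n_h, with W_h = N_h/N and N = 2700:
  stratum A: (225/2700)²·(1 − 9/225)·1.7²/9 = 0.00214074
  stratum B: (525/2700)²·(1 − 21/525)·0.5²/21 = 0.000432099
  stratum C: (1150/2700)²·(1 − 255/1150)·0.3²/255 = 4.98305e-05
  stratum D: (800/2700)²·(1 − 152/800)·0.5²/152 = 0.000116959
V̂(ȳ_st) = 0.00273963
SE(ȳ_st) = √0.00273963 = 0.0523415

SE(ȳ_st) ≈ 0.0523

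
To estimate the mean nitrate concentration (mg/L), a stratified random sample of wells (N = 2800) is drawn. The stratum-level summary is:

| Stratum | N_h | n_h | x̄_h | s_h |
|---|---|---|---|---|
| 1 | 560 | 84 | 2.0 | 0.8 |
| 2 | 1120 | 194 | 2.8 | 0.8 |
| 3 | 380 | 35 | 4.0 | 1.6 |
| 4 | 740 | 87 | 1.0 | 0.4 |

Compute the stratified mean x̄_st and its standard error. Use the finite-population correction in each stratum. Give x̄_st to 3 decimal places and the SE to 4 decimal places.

x̄_st ≈ 2.327, SE ≈ 0.0451

x̄_st = Σ W_h x̄_h = (560·2.0 + 1120·2.8 + 380·4.0 + 740·1.0)/2800 = 2.32714
V̂(x̄_st) = Σ W_h² (1 − n_h/N_h) s_h²/n_h, with W_h = N_h/N and N = 2800:
  stratum 1: (560/2800)²·(1 − 84/560)·0.8²/84 = 0.000259048
  stratum 2: (1120/2800)²·(1 − 194/1120)·0.8²/194 = 0.000436406
  stratum 3: (380/2800)²·(1 − 35/380)·1.6²/35 = 0.00122309
  stratum 4: (740/2800)²·(1 − 87/740)·0.4²/87 = 0.000113352
V̂(x̄_st) = 0.0020319
SE(x̄_st) = √0.0020319 = 0.0450766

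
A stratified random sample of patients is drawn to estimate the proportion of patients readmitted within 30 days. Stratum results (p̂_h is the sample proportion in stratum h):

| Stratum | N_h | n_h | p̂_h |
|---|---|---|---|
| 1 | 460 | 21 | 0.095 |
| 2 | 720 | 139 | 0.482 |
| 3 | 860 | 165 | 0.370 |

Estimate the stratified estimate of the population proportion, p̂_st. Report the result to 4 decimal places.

N = 2040; stratum weights W_h = N_h/N.
p̂_st = Σ W_h p̂_h = (460·0.095 + 720·0.482 + 860·0.370)/2040 = 0.34752

p̂_st ≈ 0.3475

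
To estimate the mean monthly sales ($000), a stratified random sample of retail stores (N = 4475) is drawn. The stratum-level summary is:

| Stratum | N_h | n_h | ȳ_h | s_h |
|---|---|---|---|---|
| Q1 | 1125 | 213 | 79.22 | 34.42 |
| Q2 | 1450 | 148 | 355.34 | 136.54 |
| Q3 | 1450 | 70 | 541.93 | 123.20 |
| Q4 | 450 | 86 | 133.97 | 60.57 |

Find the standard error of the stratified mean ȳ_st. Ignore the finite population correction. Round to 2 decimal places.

V̂(ȳ_st) = Σ W_h² s_h²/n_h, with W_h = N_h/N and N = 4475:
  stratum Q1: (1125/4475)²·34.42²/213 = 0.351529
  stratum Q2: (1450/4475)²·136.54²/148 = 13.2254
  stratum Q3: (1450/4475)²·123.20²/70 = 22.7653
  stratum Q4: (450/4475)²·60.57²/86 = 0.431376
V̂(ȳ_st) = 36.7736
SE(ȳ_st) = √36.7736 = 6.06412

SE(ȳ_st) ≈ 6.06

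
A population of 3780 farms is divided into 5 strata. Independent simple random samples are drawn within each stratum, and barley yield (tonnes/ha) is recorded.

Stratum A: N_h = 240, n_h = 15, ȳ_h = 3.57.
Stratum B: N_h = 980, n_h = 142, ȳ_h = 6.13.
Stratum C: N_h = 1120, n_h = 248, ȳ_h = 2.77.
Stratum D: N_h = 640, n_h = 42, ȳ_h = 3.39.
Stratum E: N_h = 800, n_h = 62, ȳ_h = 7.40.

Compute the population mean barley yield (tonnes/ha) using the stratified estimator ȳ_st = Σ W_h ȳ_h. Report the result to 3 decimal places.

ȳ_st ≈ 4.777

N = Σ N_h = 3780. Stratum weights W_h = N_h/N.
ȳ_st = (240·3.57 + 980·6.13 + 1120·2.77 + 640·3.39 + 800·7.40) / 3780 = 4.77677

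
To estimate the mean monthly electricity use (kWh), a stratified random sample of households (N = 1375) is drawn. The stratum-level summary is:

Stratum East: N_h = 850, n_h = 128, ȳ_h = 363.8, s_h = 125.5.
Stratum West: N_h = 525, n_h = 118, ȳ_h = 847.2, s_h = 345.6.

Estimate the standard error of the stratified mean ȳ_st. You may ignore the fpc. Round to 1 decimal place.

V̂(ȳ_st) = Σ W_h² s_h²/n_h, with W_h = N_h/N and N = 1375:
  stratum East: (850/1375)²·125.5²/128 = 47.023
  stratum West: (525/1375)²·345.6²/118 = 147.563
V̂(ȳ_st) = 194.586
SE(ȳ_st) = √194.586 = 13.9494

SE(ȳ_st) ≈ 13.9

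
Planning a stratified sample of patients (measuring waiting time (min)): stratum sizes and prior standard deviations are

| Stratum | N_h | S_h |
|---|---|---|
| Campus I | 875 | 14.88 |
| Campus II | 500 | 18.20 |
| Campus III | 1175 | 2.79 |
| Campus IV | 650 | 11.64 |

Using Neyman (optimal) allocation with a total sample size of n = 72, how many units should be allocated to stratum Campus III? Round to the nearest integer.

Neyman allocation: n_h = n · N_h S_h / Σ N_i S_i, with n = 72.
  stratum Campus I: N_h·S_h = 875·14.88 = 13020.00
  stratum Campus II: N_h·S_h = 500·18.20 = 9100.00
  stratum Campus III: N_h·S_h = 1175·2.79 = 3278.25
  stratum Campus IV: N_h·S_h = 650·11.64 = 7566.00
Σ N_h S_h = 32964.25
n for stratum Campus III = 72·3278.25/32964.25 = 7.160 → 7

7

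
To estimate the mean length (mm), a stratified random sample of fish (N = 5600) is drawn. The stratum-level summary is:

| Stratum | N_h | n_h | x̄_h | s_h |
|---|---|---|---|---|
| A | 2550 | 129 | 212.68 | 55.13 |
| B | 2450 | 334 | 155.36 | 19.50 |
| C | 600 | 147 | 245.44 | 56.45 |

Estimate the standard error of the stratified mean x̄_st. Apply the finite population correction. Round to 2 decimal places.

SE(x̄_st) ≈ 2.24

V̂(x̄_st) = Σ W_h² (1 − n_h/N_h) s_h²/n_h, with W_h = N_h/N and N = 5600:
  stratum A: (2550/5600)²·(1 − 129/2550)·55.13²/129 = 4.63815
  stratum B: (2450/5600)²·(1 − 334/2450)·19.50²/334 = 0.188204
  stratum C: (600/5600)²·(1 − 147/600)·56.45²/147 = 0.187881
V̂(x̄_st) = 5.01424
SE(x̄_st) = √5.01424 = 2.23925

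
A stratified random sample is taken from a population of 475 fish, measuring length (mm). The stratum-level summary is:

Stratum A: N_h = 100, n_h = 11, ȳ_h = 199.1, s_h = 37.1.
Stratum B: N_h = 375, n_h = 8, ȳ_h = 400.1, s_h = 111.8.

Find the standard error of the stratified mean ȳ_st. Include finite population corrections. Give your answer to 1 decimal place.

SE(ȳ_st) ≈ 31.0

V̂(ȳ_st) = Σ W_h² (1 − n_h/N_h) s_h²/n_h, with W_h = N_h/N and N = 475:
  stratum A: (100/475)²·(1 − 11/100)·37.1²/11 = 4.9358
  stratum B: (375/475)²·(1 − 8/375)·111.8²/8 = 953.024
V̂(ȳ_st) = 957.96
SE(ȳ_st) = √957.96 = 30.9509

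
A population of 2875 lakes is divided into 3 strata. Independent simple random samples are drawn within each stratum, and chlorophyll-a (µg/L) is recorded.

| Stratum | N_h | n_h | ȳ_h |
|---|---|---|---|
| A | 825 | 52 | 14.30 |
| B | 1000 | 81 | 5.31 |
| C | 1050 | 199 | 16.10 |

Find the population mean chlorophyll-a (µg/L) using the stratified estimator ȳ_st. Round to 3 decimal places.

ȳ_st ≈ 11.830

N = Σ N_h = 2875. Stratum weights W_h = N_h/N.
ȳ_st = (825·14.30 + 1000·5.31 + 1050·16.10) / 2875 = 11.83043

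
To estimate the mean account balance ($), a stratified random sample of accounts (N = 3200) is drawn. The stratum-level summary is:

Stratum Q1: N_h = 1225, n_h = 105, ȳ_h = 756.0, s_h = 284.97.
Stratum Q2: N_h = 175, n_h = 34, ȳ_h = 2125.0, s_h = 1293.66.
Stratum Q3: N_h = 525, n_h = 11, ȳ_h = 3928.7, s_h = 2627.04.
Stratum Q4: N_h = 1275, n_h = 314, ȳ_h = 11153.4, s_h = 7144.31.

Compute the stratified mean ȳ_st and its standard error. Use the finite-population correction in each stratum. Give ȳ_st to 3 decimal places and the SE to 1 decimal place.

ȳ_st ≈ 5494.102, SE ≈ 190.3

ȳ_st = Σ W_h ȳ_h = (1225·756.0 + 175·2125.0 + 525·3928.7 + 1275·11153.4)/3200 = 5494.10234
V̂(ȳ_st) = Σ W_h² (1 − n_h/N_h) s_h²/n_h, with W_h = N_h/N and N = 3200:
  stratum Q1: (1225/3200)²·(1 − 105/1225)·284.97²/105 = 103.625
  stratum Q2: (175/3200)²·(1 − 34/175)·1293.66²/34 = 118.609
  stratum Q3: (525/3200)²·(1 − 11/525)·2627.04²/11 = 16533.4
  stratum Q4: (1275/3200)²·(1 − 314/1275)·7144.31²/314 = 19450.2
V̂(ȳ_st) = 36205.9
SE(ȳ_st) = √36205.9 = 190.278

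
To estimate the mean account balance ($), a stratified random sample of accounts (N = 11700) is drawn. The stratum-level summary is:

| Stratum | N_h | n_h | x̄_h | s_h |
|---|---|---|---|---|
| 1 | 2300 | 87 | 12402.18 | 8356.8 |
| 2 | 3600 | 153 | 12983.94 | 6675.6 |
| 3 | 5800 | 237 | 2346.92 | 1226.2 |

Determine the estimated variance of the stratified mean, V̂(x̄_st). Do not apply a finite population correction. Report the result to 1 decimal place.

V̂(x̄_st) = Σ W_h² s_h²/n_h, with W_h = N_h/N and N = 11700:
  stratum 1: (2300/11700)²·8356.8²/87 = 31020.2
  stratum 2: (3600/11700)²·6675.6²/153 = 27575.4
  stratum 3: (5800/11700)²·1226.2²/237 = 1559.04
V̂(x̄_st) = 60154.7

V̂(x̄_st) ≈ 60154.7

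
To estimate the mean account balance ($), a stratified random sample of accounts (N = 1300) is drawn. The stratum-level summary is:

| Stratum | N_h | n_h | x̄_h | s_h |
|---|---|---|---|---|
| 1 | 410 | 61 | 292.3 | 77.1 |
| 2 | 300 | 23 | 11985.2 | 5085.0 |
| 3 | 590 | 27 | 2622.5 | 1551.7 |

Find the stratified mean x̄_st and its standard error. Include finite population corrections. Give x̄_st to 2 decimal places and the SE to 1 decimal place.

x̄_st ≈ 4048.21, SE ≈ 269.8

x̄_st = Σ W_h x̄_h = (410·292.3 + 300·11985.2 + 590·2622.5)/1300 = 4048.21385
V̂(x̄_st) = Σ W_h² (1 − n_h/N_h) s_h²/n_h, with W_h = N_h/N and N = 1300:
  stratum 1: (410/1300)²·(1 − 61/410)·77.1²/61 = 8.2509
  stratum 2: (300/1300)²·(1 − 23/300)·5085.0²/23 = 55280
  stratum 3: (590/1300)²·(1 − 27/590)·1551.7²/27 = 17527.7
V̂(x̄_st) = 72816
SE(x̄_st) = √72816 = 269.844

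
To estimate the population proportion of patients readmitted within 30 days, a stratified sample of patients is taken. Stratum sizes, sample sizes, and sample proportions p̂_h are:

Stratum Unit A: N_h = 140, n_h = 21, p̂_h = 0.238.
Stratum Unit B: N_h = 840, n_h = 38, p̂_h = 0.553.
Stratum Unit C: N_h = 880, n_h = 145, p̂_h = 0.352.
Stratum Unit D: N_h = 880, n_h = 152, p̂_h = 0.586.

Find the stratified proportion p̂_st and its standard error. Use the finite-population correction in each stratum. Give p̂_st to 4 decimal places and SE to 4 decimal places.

N = 2740; stratum weights W_h = N_h/N.
p̂_st = Σ W_h p̂_h = (140·0.238 + 840·0.553 + 880·0.352 + 880·0.586)/2740 = 0.48295
V̂(p̂_st) = Σ W_h² (1 − n_h/N_h) p̂_h(1−p̂_h)/(n_h−1):
  stratum Unit A: (140/2740)²·(1 − 21/140)·0.238·0.762/20 = 2.01222e-05
  stratum Unit B: (840/2740)²·(1 − 38/840)·0.553·0.447/37 = 0.000599492
  stratum Unit C: (880/2740)²·(1 − 145/880)·0.352·0.648/144 = 0.000136466
  stratum Unit D: (880/2740)²·(1 − 152/880)·0.586·0.414/151 = 0.000137099
V̂(p̂_st) = 0.000893179; SE = √V̂ = 0.0298861

p̂_st ≈ 0.4829, SE ≈ 0.0299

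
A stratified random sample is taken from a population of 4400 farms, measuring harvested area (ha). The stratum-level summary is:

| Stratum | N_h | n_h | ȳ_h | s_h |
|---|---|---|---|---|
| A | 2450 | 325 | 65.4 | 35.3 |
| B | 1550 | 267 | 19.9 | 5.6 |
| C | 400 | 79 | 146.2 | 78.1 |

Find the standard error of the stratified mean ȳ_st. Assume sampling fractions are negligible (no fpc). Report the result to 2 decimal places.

SE(ȳ_st) ≈ 1.36

V̂(ȳ_st) = Σ W_h² s_h²/n_h, with W_h = N_h/N and N = 4400:
  stratum A: (2450/4400)²·35.3²/325 = 1.18876
  stratum B: (1550/4400)²·5.6²/267 = 0.0145755
  stratum C: (400/4400)²·78.1²/79 = 0.638101
V̂(ȳ_st) = 1.84143
SE(ȳ_st) = √1.84143 = 1.35699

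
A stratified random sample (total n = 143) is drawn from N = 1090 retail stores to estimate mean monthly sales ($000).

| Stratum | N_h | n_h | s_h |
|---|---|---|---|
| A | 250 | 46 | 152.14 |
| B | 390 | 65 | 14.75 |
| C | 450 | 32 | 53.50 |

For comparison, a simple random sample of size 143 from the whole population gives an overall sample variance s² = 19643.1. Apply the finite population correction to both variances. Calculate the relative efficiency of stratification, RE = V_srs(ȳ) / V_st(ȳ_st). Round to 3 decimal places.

RE ≈ 3.304

V̂(ȳ_st) = Σ W_h² (1 − n_h/N_h) s_h²/n_h, with W_h = N_h/N and N = 1090:
  stratum A: (250/1090)²·(1 − 46/250)·152.14²/46 = 21.5996
  stratum B: (390/1090)²·(1 − 65/390)·14.75²/65 = 0.35708
  stratum C: (450/1090)²·(1 − 32/450)·53.50²/32 = 14.161
V_st = 36.1177
V_srs = (1 − 143/1090)·19643.1/143 = 119.343
Relative efficiency = V_srs / V_st = 119.343/36.1177 = 3.3043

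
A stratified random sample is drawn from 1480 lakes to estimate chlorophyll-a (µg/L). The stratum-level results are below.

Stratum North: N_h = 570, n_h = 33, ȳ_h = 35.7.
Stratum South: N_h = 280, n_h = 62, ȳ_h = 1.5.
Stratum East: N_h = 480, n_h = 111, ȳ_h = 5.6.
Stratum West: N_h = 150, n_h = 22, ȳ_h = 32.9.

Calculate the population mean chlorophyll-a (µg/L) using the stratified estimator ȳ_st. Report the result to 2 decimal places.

N = Σ N_h = 1480. Stratum weights W_h = N_h/N.
ȳ_st = (570·35.7 + 280·1.5 + 480·5.6 + 150·32.9) / 1480 = 19.1838

ȳ_st ≈ 19.18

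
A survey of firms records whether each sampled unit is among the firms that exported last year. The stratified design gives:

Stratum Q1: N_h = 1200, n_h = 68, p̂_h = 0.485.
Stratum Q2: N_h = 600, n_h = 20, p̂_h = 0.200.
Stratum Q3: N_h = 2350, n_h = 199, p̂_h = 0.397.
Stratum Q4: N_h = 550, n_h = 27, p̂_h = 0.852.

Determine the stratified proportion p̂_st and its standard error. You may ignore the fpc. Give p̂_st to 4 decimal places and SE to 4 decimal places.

p̂_st ≈ 0.4476, SE ≈ 0.0274

N = 4700; stratum weights W_h = N_h/N.
p̂_st = Σ W_h p̂_h = (1200·0.485 + 600·0.200 + 2350·0.397 + 550·0.852)/4700 = 0.44756
V̂(p̂_st) = Σ W_h² p̂_h(1−p̂_h)/(n_h−1):
  stratum Q1: (1200/4700)²·0.485·0.515/67 = 0.000243019
  stratum Q2: (600/4700)²·0.200·0.800/19 = 0.000137238
  stratum Q3: (2350/4700)²·0.397·0.603/198 = 0.000302261
  stratum Q4: (550/4700)²·0.852·0.148/26 = 6.64137e-05
V̂(p̂_st) = 0.000748932; SE = √V̂ = 0.0273666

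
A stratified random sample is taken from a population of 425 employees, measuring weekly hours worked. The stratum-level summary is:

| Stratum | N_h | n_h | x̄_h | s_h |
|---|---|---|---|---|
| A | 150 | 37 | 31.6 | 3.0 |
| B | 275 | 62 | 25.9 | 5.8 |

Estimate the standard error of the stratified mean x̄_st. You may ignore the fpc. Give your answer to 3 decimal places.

SE(x̄_st) ≈ 0.507

V̂(x̄_st) = Σ W_h² s_h²/n_h, with W_h = N_h/N and N = 425:
  stratum A: (150/425)²·3.0²/37 = 0.0303002
  stratum B: (275/425)²·5.8²/62 = 0.22717
V̂(x̄_st) = 0.257471
SE(x̄_st) = √0.257471 = 0.507416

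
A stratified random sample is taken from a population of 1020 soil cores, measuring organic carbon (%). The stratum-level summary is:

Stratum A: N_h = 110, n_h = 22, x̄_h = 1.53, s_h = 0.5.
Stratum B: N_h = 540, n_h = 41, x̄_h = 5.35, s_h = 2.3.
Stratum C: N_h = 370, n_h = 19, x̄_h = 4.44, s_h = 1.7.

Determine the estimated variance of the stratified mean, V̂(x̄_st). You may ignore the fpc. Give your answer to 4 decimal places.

V̂(x̄_st) ≈ 0.0563

V̂(x̄_st) = Σ W_h² s_h²/n_h, with W_h = N_h/N and N = 1020:
  stratum A: (110/1020)²·0.5²/22 = 0.000132161
  stratum B: (540/1020)²·2.3²/41 = 0.0361625
  stratum C: (370/1020)²·1.7²/19 = 0.0200146
V̂(x̄_st) = 0.0563093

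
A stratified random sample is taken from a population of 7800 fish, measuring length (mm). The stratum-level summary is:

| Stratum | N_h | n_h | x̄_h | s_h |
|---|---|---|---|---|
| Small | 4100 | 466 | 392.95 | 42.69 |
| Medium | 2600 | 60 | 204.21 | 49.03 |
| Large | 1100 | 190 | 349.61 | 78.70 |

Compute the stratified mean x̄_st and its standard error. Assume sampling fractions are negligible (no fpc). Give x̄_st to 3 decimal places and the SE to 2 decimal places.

x̄_st ≈ 323.925, SE ≈ 2.49

x̄_st = Σ W_h x̄_h = (4100·392.95 + 2600·204.21 + 1100·349.61)/7800 = 323.92462
V̂(x̄_st) = Σ W_h² s_h²/n_h, with W_h = N_h/N and N = 7800:
  stratum Small: (4100/7800)²·42.69²/466 = 1.08055
  stratum Medium: (2600/7800)²·49.03²/60 = 4.45174
  stratum Large: (1100/7800)²·78.70²/190 = 0.648324
V̂(x̄_st) = 6.18062
SE(x̄_st) = √6.18062 = 2.48608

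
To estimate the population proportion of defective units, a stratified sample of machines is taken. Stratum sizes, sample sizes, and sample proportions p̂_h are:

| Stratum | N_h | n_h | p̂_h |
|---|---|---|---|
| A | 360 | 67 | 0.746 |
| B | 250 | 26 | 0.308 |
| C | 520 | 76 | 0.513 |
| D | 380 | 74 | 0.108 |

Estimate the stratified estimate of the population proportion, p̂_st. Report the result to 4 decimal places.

p̂_st ≈ 0.4327

N = 1510; stratum weights W_h = N_h/N.
p̂_st = Σ W_h p̂_h = (360·0.746 + 250·0.308 + 520·0.513 + 380·0.108)/1510 = 0.43269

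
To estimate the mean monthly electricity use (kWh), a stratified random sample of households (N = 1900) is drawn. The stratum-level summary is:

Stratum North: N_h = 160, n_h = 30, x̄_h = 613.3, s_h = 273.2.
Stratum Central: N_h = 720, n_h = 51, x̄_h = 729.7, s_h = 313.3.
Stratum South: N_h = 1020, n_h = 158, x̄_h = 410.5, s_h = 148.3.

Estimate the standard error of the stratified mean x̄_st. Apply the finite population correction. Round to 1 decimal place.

SE(x̄_st) ≈ 17.5

V̂(x̄_st) = Σ W_h² (1 − n_h/N_h) s_h²/n_h, with W_h = N_h/N and N = 1900:
  stratum North: (160/1900)²·(1 − 30/160)·273.2²/30 = 14.335
  stratum Central: (720/1900)²·(1 − 51/720)·313.3²/51 = 256.804
  stratum South: (1020/1900)²·(1 − 158/1020)·148.3²/158 = 33.902
V̂(x̄_st) = 305.041
SE(x̄_st) = √305.041 = 17.4654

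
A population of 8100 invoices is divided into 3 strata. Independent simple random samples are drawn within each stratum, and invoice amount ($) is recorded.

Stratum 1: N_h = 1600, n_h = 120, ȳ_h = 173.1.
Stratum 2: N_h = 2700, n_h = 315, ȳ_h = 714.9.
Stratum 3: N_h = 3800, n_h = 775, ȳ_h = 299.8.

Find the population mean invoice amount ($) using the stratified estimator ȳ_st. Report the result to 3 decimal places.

ȳ_st ≈ 413.140

N = Σ N_h = 8100. Stratum weights W_h = N_h/N.
ȳ_st = (1600·173.1 + 2700·714.9 + 3800·299.8) / 8100 = 413.13951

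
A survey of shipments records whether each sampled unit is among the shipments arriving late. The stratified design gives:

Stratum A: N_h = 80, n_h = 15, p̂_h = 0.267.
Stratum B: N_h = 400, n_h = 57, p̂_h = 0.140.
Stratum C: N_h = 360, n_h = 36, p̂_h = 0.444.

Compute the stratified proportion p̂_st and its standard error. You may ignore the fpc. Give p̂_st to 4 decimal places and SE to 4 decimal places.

p̂_st ≈ 0.2824, SE ≈ 0.0437

N = 840; stratum weights W_h = N_h/N.
p̂_st = Σ W_h p̂_h = (80·0.267 + 400·0.140 + 360·0.444)/840 = 0.28238
V̂(p̂_st) = Σ W_h² p̂_h(1−p̂_h)/(n_h−1):
  stratum A: (80/840)²·0.267·0.733/14 = 0.000126797
  stratum B: (400/840)²·0.140·0.860/56 = 0.000487528
  stratum C: (360/840)²·0.444·0.556/35 = 0.0012955
V̂(p̂_st) = 0.00190982; SE = √V̂ = 0.0437015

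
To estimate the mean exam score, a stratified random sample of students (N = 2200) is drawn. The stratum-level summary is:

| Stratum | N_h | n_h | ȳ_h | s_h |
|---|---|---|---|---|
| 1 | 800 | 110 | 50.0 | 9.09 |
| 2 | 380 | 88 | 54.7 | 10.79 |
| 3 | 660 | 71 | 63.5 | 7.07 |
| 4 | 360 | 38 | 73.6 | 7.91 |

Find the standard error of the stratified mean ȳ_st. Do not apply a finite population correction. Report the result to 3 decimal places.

SE(ȳ_st) ≈ 0.496

V̂(ȳ_st) = Σ W_h² s_h²/n_h, with W_h = N_h/N and N = 2200:
  stratum 1: (800/2200)²·9.09²/110 = 0.0993275
  stratum 2: (380/2200)²·10.79²/88 = 0.0394714
  stratum 3: (660/2200)²·7.07²/71 = 0.0633611
  stratum 4: (360/2200)²·7.91²/38 = 0.0440889
V̂(ȳ_st) = 0.246249
SE(ȳ_st) = √0.246249 = 0.496235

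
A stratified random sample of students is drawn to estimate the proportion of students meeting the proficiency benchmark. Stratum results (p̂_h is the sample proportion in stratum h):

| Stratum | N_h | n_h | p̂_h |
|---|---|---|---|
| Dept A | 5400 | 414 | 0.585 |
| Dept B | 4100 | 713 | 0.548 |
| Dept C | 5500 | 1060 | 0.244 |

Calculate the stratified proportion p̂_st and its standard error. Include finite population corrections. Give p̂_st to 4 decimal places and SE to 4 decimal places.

N = 15000; stratum weights W_h = N_h/N.
p̂_st = Σ W_h p̂_h = (5400·0.585 + 4100·0.548 + 5500·0.244)/15000 = 0.44985
V̂(p̂_st) = Σ W_h² (1 − n_h/N_h) p̂_h(1−p̂_h)/(n_h−1):
  stratum Dept A: (5400/15000)²·(1 − 414/5400)·0.585·0.415/413 = 7.03424e-05
  stratum Dept B: (4100/15000)²·(1 − 713/4100)·0.548·0.452/712 = 2.14712e-05
  stratum Dept C: (5500/15000)²·(1 − 1060/5500)·0.244·0.756/1059 = 1.89051e-05
V̂(p̂_st) = 0.000110719; SE = √V̂ = 0.0105223

p̂_st ≈ 0.4499, SE ≈ 0.0105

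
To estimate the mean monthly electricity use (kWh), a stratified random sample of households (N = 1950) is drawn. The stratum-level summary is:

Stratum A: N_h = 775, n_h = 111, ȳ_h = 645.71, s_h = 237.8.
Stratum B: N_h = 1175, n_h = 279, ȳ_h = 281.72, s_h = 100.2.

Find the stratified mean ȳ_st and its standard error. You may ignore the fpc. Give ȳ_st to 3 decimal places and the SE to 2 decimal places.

ȳ_st ≈ 426.383, SE ≈ 9.67

ȳ_st = Σ W_h ȳ_h = (775·645.71 + 1175·281.72)/1950 = 426.38269
V̂(ȳ_st) = Σ W_h² s_h²/n_h, with W_h = N_h/N and N = 1950:
  stratum A: (775/1950)²·237.8²/111 = 80.4702
  stratum B: (1175/1950)²·100.2²/279 = 13.0659
V̂(ȳ_st) = 93.536
SE(ȳ_st) = √93.536 = 9.6714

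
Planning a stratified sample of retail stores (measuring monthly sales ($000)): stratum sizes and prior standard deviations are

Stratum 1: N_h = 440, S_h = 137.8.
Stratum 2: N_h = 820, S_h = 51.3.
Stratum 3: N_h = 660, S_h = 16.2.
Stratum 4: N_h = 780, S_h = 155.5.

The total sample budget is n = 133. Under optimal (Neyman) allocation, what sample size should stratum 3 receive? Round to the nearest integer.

Neyman allocation: n_h = n · N_h S_h / Σ N_i S_i, with n = 133.
  stratum 1: N_h·S_h = 440·137.8 = 60632.00
  stratum 2: N_h·S_h = 820·51.3 = 42066.00
  stratum 3: N_h·S_h = 660·16.2 = 10692.00
  stratum 4: N_h·S_h = 780·155.5 = 121290.00
Σ N_h S_h = 234680.00
n for stratum 3 = 133·10692.00/234680.00 = 6.059 → 6

6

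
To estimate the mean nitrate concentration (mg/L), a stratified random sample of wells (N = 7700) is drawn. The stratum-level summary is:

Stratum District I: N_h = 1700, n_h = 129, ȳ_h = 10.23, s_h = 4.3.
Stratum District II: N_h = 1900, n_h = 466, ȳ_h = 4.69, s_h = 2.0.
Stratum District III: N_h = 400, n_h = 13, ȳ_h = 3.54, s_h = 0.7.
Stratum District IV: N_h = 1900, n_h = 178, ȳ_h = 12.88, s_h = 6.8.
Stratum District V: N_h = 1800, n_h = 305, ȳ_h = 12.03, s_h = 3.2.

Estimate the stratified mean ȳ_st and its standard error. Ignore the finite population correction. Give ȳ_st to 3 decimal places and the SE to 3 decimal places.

ȳ_st ≈ 9.590, SE ≈ 0.159

ȳ_st = Σ W_h ȳ_h = (1700·10.23 + 1900·4.69 + 400·3.54 + 1900·12.88 + 1800·12.03)/7700 = 9.59013
V̂(ȳ_st) = Σ W_h² s_h²/n_h, with W_h = N_h/N and N = 7700:
  stratum District I: (1700/7700)²·4.3²/129 = 0.00698656
  stratum District II: (1900/7700)²·2.0²/466 = 0.000522637
  stratum District III: (400/7700)²·0.7²/13 = 0.000101716
  stratum District IV: (1900/7700)²·6.8²/178 = 0.015817
  stratum District V: (1800/7700)²·3.2²/305 = 0.00183469
V̂(ȳ_st) = 0.0252626
SE(ȳ_st) = √0.0252626 = 0.158942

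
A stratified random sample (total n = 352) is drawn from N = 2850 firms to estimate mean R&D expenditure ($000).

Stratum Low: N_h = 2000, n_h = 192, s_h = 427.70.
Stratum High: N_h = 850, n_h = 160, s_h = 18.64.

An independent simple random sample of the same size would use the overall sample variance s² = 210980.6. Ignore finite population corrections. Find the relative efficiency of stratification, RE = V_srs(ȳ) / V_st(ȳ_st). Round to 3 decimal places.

RE ≈ 1.277

V̂(ȳ_st) = Σ W_h² s_h²/n_h, with W_h = N_h/N and N = 2850:
  stratum Low: (2000/2850)²·427.70²/192 = 469.189
  stratum High: (850/2850)²·18.64²/160 = 0.193161
V_st = 469.382
V_srs = s²/n = 210980.6/352 = 599.377
Relative efficiency = V_srs / V_st = 599.377/469.382 = 1.2769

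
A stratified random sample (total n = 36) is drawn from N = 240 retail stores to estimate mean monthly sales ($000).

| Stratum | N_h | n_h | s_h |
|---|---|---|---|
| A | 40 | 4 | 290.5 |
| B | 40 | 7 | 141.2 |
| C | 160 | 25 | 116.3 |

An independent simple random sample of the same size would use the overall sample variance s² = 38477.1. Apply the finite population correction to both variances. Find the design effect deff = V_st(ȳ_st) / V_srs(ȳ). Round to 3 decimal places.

deff ≈ 0.876

V̂(ȳ_st) = Σ W_h² (1 − n_h/N_h) s_h²/n_h, with W_h = N_h/N and N = 240:
  stratum A: (40/240)²·(1 − 4/40)·290.5²/4 = 527.439
  stratum B: (40/240)²·(1 − 7/40)·141.2²/7 = 65.2714
  stratum C: (160/240)²·(1 − 25/160)·116.3²/25 = 202.885
V_st = 795.596
V_srs = (1 − 36/240)·38477.1/36 = 908.487
deff = V_st / V_srs = 795.596/908.487 = 0.8757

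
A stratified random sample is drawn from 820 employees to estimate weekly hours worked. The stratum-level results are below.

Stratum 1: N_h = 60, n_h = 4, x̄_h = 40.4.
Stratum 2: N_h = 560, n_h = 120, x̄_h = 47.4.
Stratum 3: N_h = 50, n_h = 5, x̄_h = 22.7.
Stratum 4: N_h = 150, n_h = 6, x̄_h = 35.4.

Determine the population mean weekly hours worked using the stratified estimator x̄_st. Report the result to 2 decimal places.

N = Σ N_h = 820. Stratum weights W_h = N_h/N.
x̄_st = (60·40.4 + 560·47.4 + 50·22.7 + 150·35.4) / 820 = 43.1866

x̄_st ≈ 43.19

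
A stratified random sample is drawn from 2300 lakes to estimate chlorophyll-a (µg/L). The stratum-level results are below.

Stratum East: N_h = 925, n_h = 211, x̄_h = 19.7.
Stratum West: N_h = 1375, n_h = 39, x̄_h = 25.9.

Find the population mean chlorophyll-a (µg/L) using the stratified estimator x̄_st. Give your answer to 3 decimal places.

N = Σ N_h = 2300. Stratum weights W_h = N_h/N.
x̄_st = (925·19.7 + 1375·25.9) / 2300 = 23.40652

x̄_st ≈ 23.407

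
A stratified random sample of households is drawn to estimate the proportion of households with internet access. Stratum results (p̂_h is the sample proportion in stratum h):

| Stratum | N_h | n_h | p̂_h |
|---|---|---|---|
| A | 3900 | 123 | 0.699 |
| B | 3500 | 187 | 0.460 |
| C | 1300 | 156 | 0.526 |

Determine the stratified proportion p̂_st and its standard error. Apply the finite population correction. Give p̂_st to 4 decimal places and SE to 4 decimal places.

p̂_st ≈ 0.5770, SE ≈ 0.0239

N = 8700; stratum weights W_h = N_h/N.
p̂_st = Σ W_h p̂_h = (3900·0.699 + 3500·0.460 + 1300·0.526)/8700 = 0.57700
V̂(p̂_st) = Σ W_h² (1 − n_h/N_h) p̂_h(1−p̂_h)/(n_h−1):
  stratum A: (3900/8700)²·(1 − 123/3900)·0.699·0.301/122 = 0.000335627
  stratum B: (3500/8700)²·(1 − 187/3500)·0.460·0.540/186 = 0.000204592
  stratum C: (1300/8700)²·(1 − 156/1300)·0.526·0.474/155 = 3.16055e-05
V̂(p̂_st) = 0.000571825; SE = √V̂ = 0.0239129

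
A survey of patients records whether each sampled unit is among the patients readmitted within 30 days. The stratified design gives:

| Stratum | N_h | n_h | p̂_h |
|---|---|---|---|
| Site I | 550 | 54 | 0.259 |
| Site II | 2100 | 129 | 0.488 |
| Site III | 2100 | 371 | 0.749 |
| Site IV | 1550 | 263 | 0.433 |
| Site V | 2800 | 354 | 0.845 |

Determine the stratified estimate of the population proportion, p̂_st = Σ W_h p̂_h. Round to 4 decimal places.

N = 9100; stratum weights W_h = N_h/N.
p̂_st = Σ W_h p̂_h = (550·0.259 + 2100·0.488 + 2100·0.749 + 1550·0.433 + 2800·0.845)/9100 = 0.63487

p̂_st ≈ 0.6349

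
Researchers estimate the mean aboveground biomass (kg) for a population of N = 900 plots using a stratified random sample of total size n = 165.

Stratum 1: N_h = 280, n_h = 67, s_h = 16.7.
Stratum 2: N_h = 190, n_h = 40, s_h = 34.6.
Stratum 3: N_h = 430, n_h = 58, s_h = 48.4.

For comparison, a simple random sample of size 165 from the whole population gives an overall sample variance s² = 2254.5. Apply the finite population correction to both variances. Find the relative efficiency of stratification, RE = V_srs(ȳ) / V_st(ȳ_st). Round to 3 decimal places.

V̂(ȳ_st) = Σ W_h² (1 − n_h/N_h) s_h²/n_h, with W_h = N_h/N and N = 900:
  stratum 1: (280/900)²·(1 − 67/280)·16.7²/67 = 0.306486
  stratum 2: (190/900)²·(1 − 40/190)·34.6²/40 = 1.05306
  stratum 3: (430/900)²·(1 − 58/430)·48.4²/58 = 7.97607
V_st = 9.33562
V_srs = (1 − 165/900)·2254.5/165 = 11.1586
Relative efficiency = V_srs / V_st = 11.1586/9.33562 = 1.1953

RE ≈ 1.195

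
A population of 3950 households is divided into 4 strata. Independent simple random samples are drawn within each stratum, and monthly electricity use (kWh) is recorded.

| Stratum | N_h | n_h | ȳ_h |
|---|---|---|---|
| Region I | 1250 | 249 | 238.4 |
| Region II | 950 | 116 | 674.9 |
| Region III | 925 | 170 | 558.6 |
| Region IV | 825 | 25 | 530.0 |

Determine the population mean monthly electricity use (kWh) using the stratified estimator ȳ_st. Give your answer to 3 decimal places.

N = Σ N_h = 3950. Stratum weights W_h = N_h/N.
ȳ_st = (1250·238.4 + 950·674.9 + 925·558.6 + 825·530.0) / 3950 = 479.26835

ȳ_st ≈ 479.268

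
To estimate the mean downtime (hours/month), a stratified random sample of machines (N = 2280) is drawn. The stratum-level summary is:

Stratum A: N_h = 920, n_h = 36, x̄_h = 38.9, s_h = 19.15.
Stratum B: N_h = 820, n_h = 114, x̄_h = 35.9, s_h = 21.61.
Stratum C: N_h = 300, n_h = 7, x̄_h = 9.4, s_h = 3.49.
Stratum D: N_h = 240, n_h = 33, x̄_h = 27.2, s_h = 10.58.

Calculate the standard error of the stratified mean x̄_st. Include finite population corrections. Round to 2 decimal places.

SE(x̄_st) ≈ 1.45

V̂(x̄_st) = Σ W_h² (1 − n_h/N_h) s_h²/n_h, with W_h = N_h/N and N = 2280:
  stratum A: (920/2280)²·(1 − 36/920)·19.15²/36 = 1.5937
  stratum B: (820/2280)²·(1 − 114/820)·21.61²/114 = 0.456198
  stratum C: (300/2280)²·(1 − 7/300)·3.49²/7 = 0.029422
  stratum D: (240/2280)²·(1 − 33/240)·10.58²/33 = 0.0324167
V̂(x̄_st) = 2.11173
SE(x̄_st) = √2.11173 = 1.45318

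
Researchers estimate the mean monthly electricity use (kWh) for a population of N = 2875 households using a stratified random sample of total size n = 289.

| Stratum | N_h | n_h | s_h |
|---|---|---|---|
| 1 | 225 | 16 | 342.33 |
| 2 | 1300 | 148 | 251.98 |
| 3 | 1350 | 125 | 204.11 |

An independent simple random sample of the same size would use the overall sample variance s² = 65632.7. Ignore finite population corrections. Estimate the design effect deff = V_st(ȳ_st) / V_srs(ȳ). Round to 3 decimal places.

V̂(ȳ_st) = Σ W_h² s_h²/n_h, with W_h = N_h/N and N = 2875:
  stratum 1: (225/2875)²·342.33²/16 = 44.86
  stratum 2: (1300/2875)²·251.98²/148 = 87.7165
  stratum 3: (1350/2875)²·204.11²/125 = 73.487
V_st = 206.064
V_srs = s²/n = 65632.7/289 = 227.103
deff = V_st / V_srs = 206.064/227.103 = 0.9074

deff ≈ 0.907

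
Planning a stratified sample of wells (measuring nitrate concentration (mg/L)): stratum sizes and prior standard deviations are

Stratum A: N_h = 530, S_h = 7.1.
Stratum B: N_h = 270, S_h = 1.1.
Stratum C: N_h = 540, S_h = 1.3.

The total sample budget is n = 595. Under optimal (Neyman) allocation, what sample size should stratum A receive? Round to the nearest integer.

470

Neyman allocation: n_h = n · N_h S_h / Σ N_i S_i, with n = 595.
  stratum A: N_h·S_h = 530·7.1 = 3763.00
  stratum B: N_h·S_h = 270·1.1 = 297.00
  stratum C: N_h·S_h = 540·1.3 = 702.00
Σ N_h S_h = 4762.00
n for stratum A = 595·3763.00/4762.00 = 470.177 → 470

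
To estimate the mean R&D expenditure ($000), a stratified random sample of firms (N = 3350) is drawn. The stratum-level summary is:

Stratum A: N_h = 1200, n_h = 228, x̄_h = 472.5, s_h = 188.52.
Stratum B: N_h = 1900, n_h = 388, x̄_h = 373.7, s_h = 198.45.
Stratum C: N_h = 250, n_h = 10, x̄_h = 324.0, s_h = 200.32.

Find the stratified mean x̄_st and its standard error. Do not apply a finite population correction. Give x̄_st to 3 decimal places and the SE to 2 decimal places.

x̄_st ≈ 405.382, SE ≈ 8.66

x̄_st = Σ W_h x̄_h = (1200·472.5 + 1900·373.7 + 250·324.0)/3350 = 405.38209
V̂(x̄_st) = Σ W_h² s_h²/n_h, with W_h = N_h/N and N = 3350:
  stratum A: (1200/3350)²·188.52²/228 = 20.0011
  stratum B: (1900/3350)²·198.45²/388 = 32.6504
  stratum C: (250/3350)²·200.32²/10 = 22.348
V̂(x̄_st) = 74.9994
SE(x̄_st) = √74.9994 = 8.66022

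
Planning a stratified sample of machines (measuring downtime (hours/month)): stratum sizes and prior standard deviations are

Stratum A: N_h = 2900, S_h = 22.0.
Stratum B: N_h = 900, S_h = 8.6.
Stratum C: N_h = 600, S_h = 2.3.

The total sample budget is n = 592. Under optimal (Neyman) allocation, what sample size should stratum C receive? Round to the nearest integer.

11

Neyman allocation: n_h = n · N_h S_h / Σ N_i S_i, with n = 592.
  stratum A: N_h·S_h = 2900·22.0 = 63800.00
  stratum B: N_h·S_h = 900·8.6 = 7740.00
  stratum C: N_h·S_h = 600·2.3 = 1380.00
Σ N_h S_h = 72920.00
n for stratum C = 592·1380.00/72920.00 = 11.204 → 11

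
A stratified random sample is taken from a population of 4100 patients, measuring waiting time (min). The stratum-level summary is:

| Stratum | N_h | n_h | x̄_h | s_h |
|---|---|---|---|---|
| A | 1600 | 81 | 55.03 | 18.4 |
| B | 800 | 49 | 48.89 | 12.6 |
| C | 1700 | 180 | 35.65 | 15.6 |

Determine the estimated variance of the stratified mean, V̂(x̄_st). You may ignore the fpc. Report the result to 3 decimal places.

V̂(x̄_st) ≈ 0.992

V̂(x̄_st) = Σ W_h² s_h²/n_h, with W_h = N_h/N and N = 4100:
  stratum A: (1600/4100)²·18.4²/81 = 0.636536
  stratum B: (800/4100)²·12.6²/49 = 0.123355
  stratum C: (1700/4100)²·15.6²/180 = 0.232438
V̂(x̄_st) = 0.992329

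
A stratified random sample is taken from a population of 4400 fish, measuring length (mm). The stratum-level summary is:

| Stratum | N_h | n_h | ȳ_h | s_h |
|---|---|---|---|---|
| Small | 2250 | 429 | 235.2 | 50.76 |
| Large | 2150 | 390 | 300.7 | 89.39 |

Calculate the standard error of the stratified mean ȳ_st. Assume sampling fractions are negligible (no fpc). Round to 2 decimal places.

SE(ȳ_st) ≈ 2.54

V̂(ȳ_st) = Σ W_h² s_h²/n_h, with W_h = N_h/N and N = 4400:
  stratum Small: (2250/4400)²·50.76²/429 = 1.57053
  stratum Large: (2150/4400)²·89.39²/390 = 4.89198
V̂(ȳ_st) = 6.46251
SE(ȳ_st) = √6.46251 = 2.54215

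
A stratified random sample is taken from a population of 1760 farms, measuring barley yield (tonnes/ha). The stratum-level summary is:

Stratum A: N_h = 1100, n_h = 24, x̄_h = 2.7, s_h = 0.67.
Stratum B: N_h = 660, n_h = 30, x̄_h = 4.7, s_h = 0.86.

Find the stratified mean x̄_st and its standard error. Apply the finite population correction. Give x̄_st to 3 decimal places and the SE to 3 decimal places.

x̄_st = Σ W_h x̄_h = (1100·2.7 + 660·4.7)/1760 = 3.45000
V̂(x̄_st) = Σ W_h² (1 − n_h/N_h) s_h²/n_h, with W_h = N_h/N and N = 1760:
  stratum A: (1100/1760)²·(1 − 24/1100)·0.67²/24 = 0.0071469
  stratum B: (660/1760)²·(1 − 30/660)·0.86²/30 = 0.00330929
V̂(x̄_st) = 0.0104562
SE(x̄_st) = √0.0104562 = 0.102256

x̄_st ≈ 3.450, SE ≈ 0.102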